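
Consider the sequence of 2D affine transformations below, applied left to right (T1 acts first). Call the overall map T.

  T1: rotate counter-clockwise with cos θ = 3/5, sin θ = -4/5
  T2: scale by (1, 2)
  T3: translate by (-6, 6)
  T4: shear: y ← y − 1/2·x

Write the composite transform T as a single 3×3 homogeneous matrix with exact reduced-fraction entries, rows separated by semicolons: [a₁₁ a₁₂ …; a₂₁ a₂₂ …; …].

T1 = [3/5 4/5 0; -4/5 3/5 0; 0 0 1]
T2·T1 = [3/5 4/5 0; -8/5 6/5 0; 0 0 1]
T3·…·T1 = [3/5 4/5 -6; -8/5 6/5 6; 0 0 1]
T4·…·T1 = [3/5 4/5 -6; -19/10 4/5 9; 0 0 1]

T = [3/5 4/5 -6; -19/10 4/5 9; 0 0 1]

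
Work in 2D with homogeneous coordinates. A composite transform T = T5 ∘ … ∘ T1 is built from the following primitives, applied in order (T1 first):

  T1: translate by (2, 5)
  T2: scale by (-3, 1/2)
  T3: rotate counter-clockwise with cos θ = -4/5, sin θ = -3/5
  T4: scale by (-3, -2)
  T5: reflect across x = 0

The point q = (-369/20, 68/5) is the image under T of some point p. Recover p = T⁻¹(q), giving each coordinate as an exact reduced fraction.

p = (-5, -3/2)

T1 = [1 0 2; 0 1 5; 0 0 1]
T2·T1 = [-3 0 -6; 0 1/2 5/2; 0 0 1]
T3·…·T1 = [12/5 3/10 63/10; 9/5 -2/5 8/5; 0 0 1]
T4·…·T1 = [-36/5 -9/10 -189/10; -18/5 4/5 -16/5; 0 0 1]
T5·…·T1 = [36/5 9/10 189/10; -18/5 4/5 -16/5; 0 0 1]
det M = 9; M⁻¹ = [4/45 -1/10 -2; 2/5 4/5 -5; 0 0 1]
M⁻¹ · (-369/20, 68/5)ᵀ = (-5, -3/2)ᵀ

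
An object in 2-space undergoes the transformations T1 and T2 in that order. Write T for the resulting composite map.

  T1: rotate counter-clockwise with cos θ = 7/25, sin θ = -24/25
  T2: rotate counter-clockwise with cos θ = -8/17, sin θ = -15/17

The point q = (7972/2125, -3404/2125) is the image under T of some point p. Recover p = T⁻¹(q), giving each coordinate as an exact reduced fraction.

p = (-4, 4/5)

T1 = [7/25 24/25 0; -24/25 7/25 0; 0 0 1]
T2·T1 = [-416/425 -87/425 0; 87/425 -416/425 0; 0 0 1]
det M = 1; M⁻¹ = [-416/425 87/425 0; -87/425 -416/425 0; 0 0 1]
M⁻¹ · (7972/2125, -3404/2125)ᵀ = (-4, 4/5)ᵀ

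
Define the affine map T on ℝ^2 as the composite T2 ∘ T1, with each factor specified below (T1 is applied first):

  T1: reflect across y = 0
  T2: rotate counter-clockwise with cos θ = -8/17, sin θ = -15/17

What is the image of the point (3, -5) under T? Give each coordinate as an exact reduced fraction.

T1 reflect across y = 0: (3, -5) → (3, 5)
T2 rotate counter-clockwise with cos θ = -8/17, sin θ = -15/17: (3, 5) → (3, -5)

T(p) = (3, -5)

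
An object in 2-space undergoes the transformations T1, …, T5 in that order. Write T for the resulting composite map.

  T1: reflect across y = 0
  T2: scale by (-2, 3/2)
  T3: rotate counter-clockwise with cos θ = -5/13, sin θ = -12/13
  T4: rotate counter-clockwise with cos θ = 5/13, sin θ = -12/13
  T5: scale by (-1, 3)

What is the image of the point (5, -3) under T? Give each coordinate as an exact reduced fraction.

T(p) = (-10, -27/2)

T1 reflect across y = 0: (5, -3) → (5, 3)
T2 scale by (-2, 3/2): (5, 3) → (-10, 9/2)
T3 rotate counter-clockwise with cos θ = -5/13, sin θ = -12/13: (-10, 9/2) → (8, 15/2)
T4 rotate counter-clockwise with cos θ = 5/13, sin θ = -12/13: (8, 15/2) → (10, -9/2)
T5 scale by (-1, 3): (10, -9/2) → (-10, -27/2)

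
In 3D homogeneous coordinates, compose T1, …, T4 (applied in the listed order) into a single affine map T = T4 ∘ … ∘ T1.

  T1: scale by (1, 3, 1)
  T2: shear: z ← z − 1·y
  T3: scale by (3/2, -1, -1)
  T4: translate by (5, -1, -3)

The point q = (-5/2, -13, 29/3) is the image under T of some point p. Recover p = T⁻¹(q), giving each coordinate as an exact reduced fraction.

p = (-5, 4, -2/3)

T1 = [1 0 0 0; 0 3 0 0; 0 0 1 0; 0 0 0 1]
T2·T1 = [1 0 0 0; 0 3 0 0; 0 -3 1 0; 0 0 0 1]
T3·…·T1 = [3/2 0 0 0; 0 -3 0 0; 0 3 -1 0; 0 0 0 1]
T4·…·T1 = [3/2 0 0 5; 0 -3 0 -1; 0 3 -1 -3; 0 0 0 1]
det M = 9/2; M⁻¹ = [2/3 0 0 -10/3; 0 -1/3 0 -1/3; 0 -1 -1 -4; 0 0 0 1]
M⁻¹ · (-5/2, -13, 29/3)ᵀ = (-5, 4, -2/3)ᵀ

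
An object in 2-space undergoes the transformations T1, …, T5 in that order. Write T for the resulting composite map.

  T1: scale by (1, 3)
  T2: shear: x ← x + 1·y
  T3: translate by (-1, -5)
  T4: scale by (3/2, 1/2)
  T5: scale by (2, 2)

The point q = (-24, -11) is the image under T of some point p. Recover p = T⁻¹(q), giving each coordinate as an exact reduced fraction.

p = (-1, -2)

T1 = [1 0 0; 0 3 0; 0 0 1]
T2·T1 = [1 3 0; 0 3 0; 0 0 1]
T3·…·T1 = [1 3 -1; 0 3 -5; 0 0 1]
T4·…·T1 = [3/2 9/2 -3/2; 0 3/2 -5/2; 0 0 1]
T5·…·T1 = [3 9 -3; 0 3 -5; 0 0 1]
det M = 9; M⁻¹ = [1/3 -1 -4; 0 1/3 5/3; 0 0 1]
M⁻¹ · (-24, -11)ᵀ = (-1, -2)ᵀ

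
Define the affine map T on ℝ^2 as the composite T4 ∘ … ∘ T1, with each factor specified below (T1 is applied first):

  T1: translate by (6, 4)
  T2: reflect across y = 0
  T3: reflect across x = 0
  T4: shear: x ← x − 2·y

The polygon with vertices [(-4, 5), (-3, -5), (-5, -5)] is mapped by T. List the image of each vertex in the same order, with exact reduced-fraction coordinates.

T1 translate by (6, 4): (-4, 5) → (2, 9); (-3, -5) → (3, -1); (-5, -5) → (1, -1)
T2 reflect across y = 0: (2, 9) → (2, -9); (3, -1) → (3, 1); (1, -1) → (1, 1)
T3 reflect across x = 0: (2, -9) → (-2, -9); (3, 1) → (-3, 1); (1, 1) → (-1, 1)
T4 shear: x ← x − 2·y: (-2, -9) → (16, -9); (-3, 1) → (-5, 1); (-1, 1) → (-3, 1)

image vertices: (16, -9), (-5, 1), (-3, 1)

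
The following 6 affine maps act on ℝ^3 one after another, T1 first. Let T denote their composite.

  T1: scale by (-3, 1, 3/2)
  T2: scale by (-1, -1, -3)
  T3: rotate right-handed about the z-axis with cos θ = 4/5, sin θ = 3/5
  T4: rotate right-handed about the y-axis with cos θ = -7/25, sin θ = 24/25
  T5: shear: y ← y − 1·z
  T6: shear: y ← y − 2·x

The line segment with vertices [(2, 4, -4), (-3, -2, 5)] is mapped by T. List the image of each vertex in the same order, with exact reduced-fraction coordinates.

T1 scale by (-3, 1, 3/2): (2, 4, -4) → (-6, 4, -6); (-3, -2, 5) → (9, -2, 15/2)
T2 scale by (-1, -1, -3): (-6, 4, -6) → (6, -4, 18); (9, -2, 15/2) → (-9, 2, -45/2)
T3 rotate right-handed about the z-axis with cos θ = 4/5, sin θ = 3/5: (6, -4, 18) → (36/5, 2/5, 18); (-9, 2, -45/2) → (-42/5, -19/5, -45/2)
T4 rotate right-handed about the y-axis with cos θ = -7/25, sin θ = 24/25: (36/5, 2/5, 18) → (1908/125, 2/5, -1494/125); (-42/5, -19/5, -45/2) → (-2406/125, -19/5, 3591/250)
T5 shear: y ← y − 1·z: (1908/125, 2/5, -1494/125) → (1908/125, 1544/125, -1494/125); (-2406/125, -19/5, 3591/250) → (-2406/125, -4541/250, 3591/250)
T6 shear: y ← y − 2·x: (1908/125, 1544/125, -1494/125) → (1908/125, -2272/125, -1494/125); (-2406/125, -4541/250, 3591/250) → (-2406/125, 5083/250, 3591/250)

image vertices: (1908/125, -2272/125, -1494/125), (-2406/125, 5083/250, 3591/250)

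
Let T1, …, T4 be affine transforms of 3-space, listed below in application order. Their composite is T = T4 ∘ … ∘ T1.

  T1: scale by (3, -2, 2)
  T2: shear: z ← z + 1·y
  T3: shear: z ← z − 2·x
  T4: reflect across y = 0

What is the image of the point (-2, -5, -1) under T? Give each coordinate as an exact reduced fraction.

T(p) = (-6, -10, 20)

T1 scale by (3, -2, 2): (-2, -5, -1) → (-6, 10, -2)
T2 shear: z ← z + 1·y: (-6, 10, -2) → (-6, 10, 8)
T3 shear: z ← z − 2·x: (-6, 10, 8) → (-6, 10, 20)
T4 reflect across y = 0: (-6, 10, 20) → (-6, -10, 20)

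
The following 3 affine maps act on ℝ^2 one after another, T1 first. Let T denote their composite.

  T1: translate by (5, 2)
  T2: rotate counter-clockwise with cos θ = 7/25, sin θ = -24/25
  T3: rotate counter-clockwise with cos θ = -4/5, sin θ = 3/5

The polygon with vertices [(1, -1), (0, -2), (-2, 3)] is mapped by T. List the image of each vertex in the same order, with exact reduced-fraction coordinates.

image vertices: (147/125, 746/125), (44/25, 117/25), (-453/125, 571/125)

T1 translate by (5, 2): (1, -1) → (6, 1); (0, -2) → (5, 0); (-2, 3) → (3, 5)
T2 rotate counter-clockwise with cos θ = 7/25, sin θ = -24/25: (6, 1) → (66/25, -137/25); (5, 0) → (7/5, -24/5); (3, 5) → (141/25, -37/25)
T3 rotate counter-clockwise with cos θ = -4/5, sin θ = 3/5: (66/25, -137/25) → (147/125, 746/125); (7/5, -24/5) → (44/25, 117/25); (141/25, -37/25) → (-453/125, 571/125)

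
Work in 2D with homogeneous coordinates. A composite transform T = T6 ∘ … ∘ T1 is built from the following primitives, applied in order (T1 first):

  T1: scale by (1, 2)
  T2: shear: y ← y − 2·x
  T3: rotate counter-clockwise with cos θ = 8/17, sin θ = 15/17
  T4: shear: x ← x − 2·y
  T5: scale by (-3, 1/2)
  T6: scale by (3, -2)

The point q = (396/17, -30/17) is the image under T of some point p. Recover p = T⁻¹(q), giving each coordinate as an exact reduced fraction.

p = (2, 2)

T1 = [1 0 0; 0 2 0; 0 0 1]
T2·T1 = [1 0 0; -2 2 0; 0 0 1]
T3·…·T1 = [38/17 -30/17 0; -1/17 16/17 0; 0 0 1]
T4·…·T1 = [40/17 -62/17 0; -1/17 16/17 0; 0 0 1]
T5·…·T1 = [-120/17 186/17 0; -1/34 8/17 0; 0 0 1]
T6·…·T1 = [-360/17 558/17 0; 1/17 -16/17 0; 0 0 1]
det M = 18; M⁻¹ = [-8/153 -31/17 0; -1/306 -20/17 0; 0 0 1]
M⁻¹ · (396/17, -30/17)ᵀ = (2, 2)ᵀ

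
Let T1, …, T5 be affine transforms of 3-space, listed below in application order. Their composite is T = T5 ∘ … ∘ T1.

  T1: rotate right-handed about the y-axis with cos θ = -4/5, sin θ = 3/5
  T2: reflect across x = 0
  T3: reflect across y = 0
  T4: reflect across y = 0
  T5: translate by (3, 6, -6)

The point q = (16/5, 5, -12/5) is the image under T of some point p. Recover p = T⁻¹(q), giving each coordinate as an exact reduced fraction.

p = (-2, -1, -3)

T1 = [-4/5 0 3/5 0; 0 1 0 0; -3/5 0 -4/5 0; 0 0 0 1]
T2·T1 = [4/5 0 -3/5 0; 0 1 0 0; -3/5 0 -4/5 0; 0 0 0 1]
T3·…·T1 = [4/5 0 -3/5 0; 0 -1 0 0; -3/5 0 -4/5 0; 0 0 0 1]
T4·…·T1 = [4/5 0 -3/5 0; 0 1 0 0; -3/5 0 -4/5 0; 0 0 0 1]
T5·…·T1 = [4/5 0 -3/5 3; 0 1 0 6; -3/5 0 -4/5 -6; 0 0 0 1]
det M = -1; M⁻¹ = [4/5 0 -3/5 -6; 0 1 0 -6; -3/5 0 -4/5 -3; 0 0 0 1]
M⁻¹ · (16/5, 5, -12/5)ᵀ = (-2, -1, -3)ᵀ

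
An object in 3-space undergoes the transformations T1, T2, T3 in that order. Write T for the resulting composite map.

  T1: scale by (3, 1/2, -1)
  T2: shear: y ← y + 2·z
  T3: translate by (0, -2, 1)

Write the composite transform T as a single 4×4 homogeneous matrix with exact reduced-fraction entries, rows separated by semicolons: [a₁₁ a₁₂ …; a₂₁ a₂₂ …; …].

T = [3 0 0 0; 0 1/2 -2 -2; 0 0 -1 1; 0 0 0 1]

T1 = [3 0 0 0; 0 1/2 0 0; 0 0 -1 0; 0 0 0 1]
T2·T1 = [3 0 0 0; 0 1/2 -2 0; 0 0 -1 0; 0 0 0 1]
T3·…·T1 = [3 0 0 0; 0 1/2 -2 -2; 0 0 -1 1; 0 0 0 1]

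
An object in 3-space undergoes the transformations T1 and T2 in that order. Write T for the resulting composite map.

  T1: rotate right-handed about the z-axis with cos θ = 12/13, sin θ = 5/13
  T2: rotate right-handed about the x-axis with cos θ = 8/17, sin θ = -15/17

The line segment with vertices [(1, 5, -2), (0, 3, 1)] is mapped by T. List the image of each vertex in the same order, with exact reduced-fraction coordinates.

image vertices: (-1, 10/17, -91/17), (-15/13, 483/221, -436/221)

T1 rotate right-handed about the z-axis with cos θ = 12/13, sin θ = 5/13: (1, 5, -2) → (-1, 5, -2); (0, 3, 1) → (-15/13, 36/13, 1)
T2 rotate right-handed about the x-axis with cos θ = 8/17, sin θ = -15/17: (-1, 5, -2) → (-1, 10/17, -91/17); (-15/13, 36/13, 1) → (-15/13, 483/221, -436/221)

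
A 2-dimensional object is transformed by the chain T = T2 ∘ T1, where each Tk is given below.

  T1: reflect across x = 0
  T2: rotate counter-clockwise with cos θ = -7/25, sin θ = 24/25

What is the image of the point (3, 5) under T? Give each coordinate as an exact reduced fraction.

T1 reflect across x = 0: (3, 5) → (-3, 5)
T2 rotate counter-clockwise with cos θ = -7/25, sin θ = 24/25: (-3, 5) → (-99/25, -107/25)

T(p) = (-99/25, -107/25)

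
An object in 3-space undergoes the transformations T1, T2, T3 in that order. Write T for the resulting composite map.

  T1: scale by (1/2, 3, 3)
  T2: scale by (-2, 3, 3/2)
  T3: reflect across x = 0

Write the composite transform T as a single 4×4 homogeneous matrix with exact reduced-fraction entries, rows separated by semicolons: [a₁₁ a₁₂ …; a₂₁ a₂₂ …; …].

T1 = [1/2 0 0 0; 0 3 0 0; 0 0 3 0; 0 0 0 1]
T2·T1 = [-1 0 0 0; 0 9 0 0; 0 0 9/2 0; 0 0 0 1]
T3·…·T1 = [1 0 0 0; 0 9 0 0; 0 0 9/2 0; 0 0 0 1]

T = [1 0 0 0; 0 9 0 0; 0 0 9/2 0; 0 0 0 1]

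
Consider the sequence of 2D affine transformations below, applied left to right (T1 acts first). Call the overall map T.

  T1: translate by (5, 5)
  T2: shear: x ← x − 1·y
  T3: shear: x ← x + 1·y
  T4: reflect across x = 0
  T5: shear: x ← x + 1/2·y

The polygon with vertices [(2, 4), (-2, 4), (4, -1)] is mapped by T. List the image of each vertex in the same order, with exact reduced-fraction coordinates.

image vertices: (-5/2, 9), (3/2, 9), (-7, 4)

T1 translate by (5, 5): (2, 4) → (7, 9); (-2, 4) → (3, 9); (4, -1) → (9, 4)
T2 shear: x ← x − 1·y: (7, 9) → (-2, 9); (3, 9) → (-6, 9); (9, 4) → (5, 4)
T3 shear: x ← x + 1·y: (-2, 9) → (7, 9); (-6, 9) → (3, 9); (5, 4) → (9, 4)
T4 reflect across x = 0: (7, 9) → (-7, 9); (3, 9) → (-3, 9); (9, 4) → (-9, 4)
T5 shear: x ← x + 1/2·y: (-7, 9) → (-5/2, 9); (-3, 9) → (3/2, 9); (-9, 4) → (-7, 4)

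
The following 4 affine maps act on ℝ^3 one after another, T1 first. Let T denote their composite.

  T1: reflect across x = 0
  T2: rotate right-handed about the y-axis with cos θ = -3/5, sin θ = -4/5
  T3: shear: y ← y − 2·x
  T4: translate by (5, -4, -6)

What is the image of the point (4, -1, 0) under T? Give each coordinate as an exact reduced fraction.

T(p) = (37/5, -49/5, -46/5)

T1 reflect across x = 0: (4, -1, 0) → (-4, -1, 0)
T2 rotate right-handed about the y-axis with cos θ = -3/5, sin θ = -4/5: (-4, -1, 0) → (12/5, -1, -16/5)
T3 shear: y ← y − 2·x: (12/5, -1, -16/5) → (12/5, -29/5, -16/5)
T4 translate by (5, -4, -6): (12/5, -29/5, -16/5) → (37/5, -49/5, -46/5)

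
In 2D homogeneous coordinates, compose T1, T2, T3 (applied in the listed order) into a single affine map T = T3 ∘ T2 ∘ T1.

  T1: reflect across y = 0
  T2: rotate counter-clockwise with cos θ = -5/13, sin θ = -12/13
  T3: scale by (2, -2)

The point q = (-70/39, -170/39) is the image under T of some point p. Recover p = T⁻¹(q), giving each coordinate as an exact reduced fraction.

T1 = [1 0 0; 0 -1 0; 0 0 1]
T2·T1 = [-5/13 -12/13 0; -12/13 5/13 0; 0 0 1]
T3·…·T1 = [-10/13 -24/13 0; 24/13 -10/13 0; 0 0 1]
det M = 4; M⁻¹ = [-5/26 6/13 0; -6/13 -5/26 0; 0 0 1]
M⁻¹ · (-70/39, -170/39)ᵀ = (-5/3, 5/3)ᵀ

p = (-5/3, 5/3)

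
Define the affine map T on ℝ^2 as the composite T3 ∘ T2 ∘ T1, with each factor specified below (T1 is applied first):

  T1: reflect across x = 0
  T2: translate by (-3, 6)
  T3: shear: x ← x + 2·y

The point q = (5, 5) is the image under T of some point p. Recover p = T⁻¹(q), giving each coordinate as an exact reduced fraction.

p = (2, -1)

T1 = [-1 0 0; 0 1 0; 0 0 1]
T2·T1 = [-1 0 -3; 0 1 6; 0 0 1]
T3·…·T1 = [-1 2 9; 0 1 6; 0 0 1]
det M = -1; M⁻¹ = [-1 2 -3; 0 1 -6; 0 0 1]
M⁻¹ · (5, 5)ᵀ = (2, -1)ᵀ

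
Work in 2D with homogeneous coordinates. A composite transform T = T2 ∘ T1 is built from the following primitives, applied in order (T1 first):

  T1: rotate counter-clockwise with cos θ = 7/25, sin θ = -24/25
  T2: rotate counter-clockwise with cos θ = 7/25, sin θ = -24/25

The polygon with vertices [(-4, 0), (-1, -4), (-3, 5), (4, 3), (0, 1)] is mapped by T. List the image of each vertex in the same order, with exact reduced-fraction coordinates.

T1 rotate counter-clockwise with cos θ = 7/25, sin θ = -24/25: (-4, 0) → (-28/25, 96/25); (-1, -4) → (-103/25, -4/25); (-3, 5) → (99/25, 107/25); (4, 3) → (4, -3); (0, 1) → (24/25, 7/25)
T2 rotate counter-clockwise with cos θ = 7/25, sin θ = -24/25: (-28/25, 96/25) → (2108/625, 1344/625); (-103/25, -4/25) → (-817/625, 2444/625); (99/25, 107/25) → (3261/625, -1627/625); (4, -3) → (-44/25, -117/25); (24/25, 7/25) → (336/625, -527/625)

image vertices: (2108/625, 1344/625), (-817/625, 2444/625), (3261/625, -1627/625), (-44/25, -117/25), (336/625, -527/625)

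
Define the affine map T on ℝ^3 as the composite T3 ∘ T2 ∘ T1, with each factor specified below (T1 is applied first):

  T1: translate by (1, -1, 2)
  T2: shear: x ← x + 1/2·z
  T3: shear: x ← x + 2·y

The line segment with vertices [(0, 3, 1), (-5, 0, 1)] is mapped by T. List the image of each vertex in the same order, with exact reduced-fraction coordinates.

T1 translate by (1, -1, 2): (0, 3, 1) → (1, 2, 3); (-5, 0, 1) → (-4, -1, 3)
T2 shear: x ← x + 1/2·z: (1, 2, 3) → (5/2, 2, 3); (-4, -1, 3) → (-5/2, -1, 3)
T3 shear: x ← x + 2·y: (5/2, 2, 3) → (13/2, 2, 3); (-5/2, -1, 3) → (-9/2, -1, 3)

image vertices: (13/2, 2, 3), (-9/2, -1, 3)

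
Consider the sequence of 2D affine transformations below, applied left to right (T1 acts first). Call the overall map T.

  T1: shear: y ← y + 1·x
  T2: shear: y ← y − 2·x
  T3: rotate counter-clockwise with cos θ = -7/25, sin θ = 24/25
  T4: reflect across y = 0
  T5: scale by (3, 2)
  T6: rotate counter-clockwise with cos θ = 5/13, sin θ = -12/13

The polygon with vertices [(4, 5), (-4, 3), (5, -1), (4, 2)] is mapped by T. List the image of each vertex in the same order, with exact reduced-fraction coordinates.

T1 shear: y ← y + 1·x: (4, 5) → (4, 9); (-4, 3) → (-4, -1); (5, -1) → (5, 4); (4, 2) → (4, 6)
T2 shear: y ← y − 2·x: (4, 9) → (4, 1); (-4, -1) → (-4, 7); (5, 4) → (5, -6); (4, 6) → (4, -2)
T3 rotate counter-clockwise with cos θ = -7/25, sin θ = 24/25: (4, 1) → (-52/25, 89/25); (-4, 7) → (-28/5, -29/5); (5, -6) → (109/25, 162/25); (4, -2) → (4/5, 22/5)
T4 reflect across y = 0: (-52/25, 89/25) → (-52/25, -89/25); (-28/5, -29/5) → (-28/5, 29/5); (109/25, 162/25) → (109/25, -162/25); (4/5, 22/5) → (4/5, -22/5)
T5 scale by (3, 2): (-52/25, -89/25) → (-156/25, -178/25); (-28/5, 29/5) → (-84/5, 58/5); (109/25, -162/25) → (327/25, -324/25); (4/5, -22/5) → (12/5, -44/5)
T6 rotate counter-clockwise with cos θ = 5/13, sin θ = -12/13: (-156/25, -178/25) → (-2916/325, 982/325); (-84/5, 58/5) → (276/65, 1298/65); (327/25, -324/25) → (-2253/325, -5544/325); (12/5, -44/5) → (-36/5, -28/5)

image vertices: (-2916/325, 982/325), (276/65, 1298/65), (-2253/325, -5544/325), (-36/5, -28/5)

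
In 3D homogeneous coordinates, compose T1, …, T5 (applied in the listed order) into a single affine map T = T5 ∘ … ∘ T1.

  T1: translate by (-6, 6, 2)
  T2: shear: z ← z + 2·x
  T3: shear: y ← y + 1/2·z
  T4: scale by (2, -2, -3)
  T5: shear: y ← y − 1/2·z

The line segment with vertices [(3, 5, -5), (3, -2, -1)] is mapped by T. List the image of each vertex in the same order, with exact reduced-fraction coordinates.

image vertices: (-6, -53/2, 27), (-6, -21/2, 15)

T1 translate by (-6, 6, 2): (3, 5, -5) → (-3, 11, -3); (3, -2, -1) → (-3, 4, 1)
T2 shear: z ← z + 2·x: (-3, 11, -3) → (-3, 11, -9); (-3, 4, 1) → (-3, 4, -5)
T3 shear: y ← y + 1/2·z: (-3, 11, -9) → (-3, 13/2, -9); (-3, 4, -5) → (-3, 3/2, -5)
T4 scale by (2, -2, -3): (-3, 13/2, -9) → (-6, -13, 27); (-3, 3/2, -5) → (-6, -3, 15)
T5 shear: y ← y − 1/2·z: (-6, -13, 27) → (-6, -53/2, 27); (-6, -3, 15) → (-6, -21/2, 15)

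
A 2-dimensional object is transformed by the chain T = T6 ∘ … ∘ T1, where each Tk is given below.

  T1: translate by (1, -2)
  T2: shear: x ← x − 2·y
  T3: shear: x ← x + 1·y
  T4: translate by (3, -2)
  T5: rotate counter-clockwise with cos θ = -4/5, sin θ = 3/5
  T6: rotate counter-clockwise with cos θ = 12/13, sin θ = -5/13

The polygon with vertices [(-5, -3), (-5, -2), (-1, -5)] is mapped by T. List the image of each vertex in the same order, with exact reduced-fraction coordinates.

T1 translate by (1, -2): (-5, -3) → (-4, -5); (-5, -2) → (-4, -4); (-1, -5) → (0, -7)
T2 shear: x ← x − 2·y: (-4, -5) → (6, -5); (-4, -4) → (4, -4); (0, -7) → (14, -7)
T3 shear: x ← x + 1·y: (6, -5) → (1, -5); (4, -4) → (0, -4); (14, -7) → (7, -7)
T4 translate by (3, -2): (1, -5) → (4, -7); (0, -4) → (3, -6); (7, -7) → (10, -9)
T5 rotate counter-clockwise with cos θ = -4/5, sin θ = 3/5: (4, -7) → (1, 8); (3, -6) → (6/5, 33/5); (10, -9) → (-13/5, 66/5)
T6 rotate counter-clockwise with cos θ = 12/13, sin θ = -5/13: (1, 8) → (4, 7); (6/5, 33/5) → (237/65, 366/65); (-13/5, 66/5) → (174/65, 857/65)

image vertices: (4, 7), (237/65, 366/65), (174/65, 857/65)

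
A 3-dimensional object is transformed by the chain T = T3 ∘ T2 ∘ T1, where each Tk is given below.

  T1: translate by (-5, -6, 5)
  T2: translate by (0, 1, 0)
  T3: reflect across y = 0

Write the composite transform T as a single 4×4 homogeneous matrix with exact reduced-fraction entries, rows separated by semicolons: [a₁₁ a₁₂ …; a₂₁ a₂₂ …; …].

T1 = [1 0 0 -5; 0 1 0 -6; 0 0 1 5; 0 0 0 1]
T2·T1 = [1 0 0 -5; 0 1 0 -5; 0 0 1 5; 0 0 0 1]
T3·…·T1 = [1 0 0 -5; 0 -1 0 5; 0 0 1 5; 0 0 0 1]

T = [1 0 0 -5; 0 -1 0 5; 0 0 1 5; 0 0 0 1]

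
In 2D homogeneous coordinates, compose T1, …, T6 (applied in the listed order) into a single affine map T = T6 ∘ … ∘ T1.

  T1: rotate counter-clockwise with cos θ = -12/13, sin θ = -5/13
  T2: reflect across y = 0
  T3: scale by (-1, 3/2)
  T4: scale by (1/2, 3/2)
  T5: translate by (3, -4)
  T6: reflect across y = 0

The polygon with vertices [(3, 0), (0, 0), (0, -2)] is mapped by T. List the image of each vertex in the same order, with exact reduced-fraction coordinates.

image vertices: (57/13, 73/52), (3, 4), (44/13, 106/13)

T1 rotate counter-clockwise with cos θ = -12/13, sin θ = -5/13: (3, 0) → (-36/13, -15/13); (0, 0) → (0, 0); (0, -2) → (-10/13, 24/13)
T2 reflect across y = 0: (-36/13, -15/13) → (-36/13, 15/13); (0, 0) → (0, 0); (-10/13, 24/13) → (-10/13, -24/13)
T3 scale by (-1, 3/2): (-36/13, 15/13) → (36/13, 45/26); (0, 0) → (0, 0); (-10/13, -24/13) → (10/13, -36/13)
T4 scale by (1/2, 3/2): (36/13, 45/26) → (18/13, 135/52); (0, 0) → (0, 0); (10/13, -36/13) → (5/13, -54/13)
T5 translate by (3, -4): (18/13, 135/52) → (57/13, -73/52); (0, 0) → (3, -4); (5/13, -54/13) → (44/13, -106/13)
T6 reflect across y = 0: (57/13, -73/52) → (57/13, 73/52); (3, -4) → (3, 4); (44/13, -106/13) → (44/13, 106/13)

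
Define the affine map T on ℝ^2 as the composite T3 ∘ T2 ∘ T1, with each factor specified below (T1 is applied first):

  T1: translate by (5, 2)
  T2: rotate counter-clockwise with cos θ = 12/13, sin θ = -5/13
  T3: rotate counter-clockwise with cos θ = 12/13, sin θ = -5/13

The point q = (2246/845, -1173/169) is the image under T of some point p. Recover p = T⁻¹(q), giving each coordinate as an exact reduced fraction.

p = (9/5, -5)

T1 = [1 0 5; 0 1 2; 0 0 1]
T2·T1 = [12/13 5/13 70/13; -5/13 12/13 -1/13; 0 0 1]
T3·…·T1 = [119/169 120/169 835/169; -120/169 119/169 -362/169; 0 0 1]
det M = 1; M⁻¹ = [119/169 -120/169 -5; 120/169 119/169 -2; 0 0 1]
M⁻¹ · (2246/845, -1173/169)ᵀ = (9/5, -5)ᵀ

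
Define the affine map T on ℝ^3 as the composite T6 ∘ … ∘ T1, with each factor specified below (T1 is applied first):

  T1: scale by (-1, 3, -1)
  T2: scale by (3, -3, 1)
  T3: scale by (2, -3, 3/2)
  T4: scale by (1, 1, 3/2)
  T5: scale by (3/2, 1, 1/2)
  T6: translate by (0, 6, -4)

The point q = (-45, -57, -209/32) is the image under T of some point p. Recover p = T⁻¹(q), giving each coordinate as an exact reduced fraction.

p = (5, -7/3, 9/4)

T1 = [-1 0 0 0; 0 3 0 0; 0 0 -1 0; 0 0 0 1]
T2·T1 = [-3 0 0 0; 0 -9 0 0; 0 0 -1 0; 0 0 0 1]
T3·…·T1 = [-6 0 0 0; 0 27 0 0; 0 0 -3/2 0; 0 0 0 1]
T4·…·T1 = [-6 0 0 0; 0 27 0 0; 0 0 -9/4 0; 0 0 0 1]
T5·…·T1 = [-9 0 0 0; 0 27 0 0; 0 0 -9/8 0; 0 0 0 1]
T6·…·T1 = [-9 0 0 0; 0 27 0 6; 0 0 -9/8 -4; 0 0 0 1]
det M = 2187/8; M⁻¹ = [-1/9 0 0 0; 0 1/27 0 -2/9; 0 0 -8/9 -32/9; 0 0 0 1]
M⁻¹ · (-45, -57, -209/32)ᵀ = (5, -7/3, 9/4)ᵀ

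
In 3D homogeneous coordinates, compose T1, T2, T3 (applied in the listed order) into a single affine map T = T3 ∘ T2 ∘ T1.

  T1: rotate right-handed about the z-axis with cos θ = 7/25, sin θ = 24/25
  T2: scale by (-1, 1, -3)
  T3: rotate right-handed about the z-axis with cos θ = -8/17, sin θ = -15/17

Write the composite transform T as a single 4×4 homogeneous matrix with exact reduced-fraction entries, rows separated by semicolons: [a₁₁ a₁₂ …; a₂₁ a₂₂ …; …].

T = [416/425 -87/425 0 0; -87/425 -416/425 0 0; 0 0 -3 0; 0 0 0 1]

T1 = [7/25 -24/25 0 0; 24/25 7/25 0 0; 0 0 1 0; 0 0 0 1]
T2·T1 = [-7/25 24/25 0 0; 24/25 7/25 0 0; 0 0 -3 0; 0 0 0 1]
T3·…·T1 = [416/425 -87/425 0 0; -87/425 -416/425 0 0; 0 0 -3 0; 0 0 0 1]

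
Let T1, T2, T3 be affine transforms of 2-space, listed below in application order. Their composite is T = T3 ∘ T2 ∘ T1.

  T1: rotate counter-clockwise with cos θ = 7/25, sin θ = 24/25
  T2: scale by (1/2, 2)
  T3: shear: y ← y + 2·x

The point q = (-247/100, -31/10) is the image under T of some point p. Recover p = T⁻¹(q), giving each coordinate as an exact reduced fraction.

T1 = [7/25 -24/25 0; 24/25 7/25 0; 0 0 1]
T2·T1 = [7/50 -12/25 0; 48/25 14/25 0; 0 0 1]
T3·…·T1 = [7/50 -12/25 0; 11/5 -2/5 0; 0 0 1]
det M = 1; M⁻¹ = [-2/5 12/25 0; -11/5 7/50 0; 0 0 1]
M⁻¹ · (-247/100, -31/10)ᵀ = (-1/2, 5)ᵀ

p = (-1/2, 5)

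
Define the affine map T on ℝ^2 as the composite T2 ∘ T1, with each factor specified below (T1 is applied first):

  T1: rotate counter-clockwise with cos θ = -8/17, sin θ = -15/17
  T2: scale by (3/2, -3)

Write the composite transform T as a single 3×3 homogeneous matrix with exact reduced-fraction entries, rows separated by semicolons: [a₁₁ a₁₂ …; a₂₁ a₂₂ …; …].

T = [-12/17 45/34 0; 45/17 24/17 0; 0 0 1]

T1 = [-8/17 15/17 0; -15/17 -8/17 0; 0 0 1]
T2·T1 = [-12/17 45/34 0; 45/17 24/17 0; 0 0 1]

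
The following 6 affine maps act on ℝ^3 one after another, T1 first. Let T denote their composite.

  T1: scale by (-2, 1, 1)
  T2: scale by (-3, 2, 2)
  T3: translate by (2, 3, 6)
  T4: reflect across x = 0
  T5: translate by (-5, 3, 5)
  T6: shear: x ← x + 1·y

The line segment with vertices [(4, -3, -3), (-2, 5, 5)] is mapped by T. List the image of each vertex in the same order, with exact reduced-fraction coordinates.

T1 scale by (-2, 1, 1): (4, -3, -3) → (-8, -3, -3); (-2, 5, 5) → (4, 5, 5)
T2 scale by (-3, 2, 2): (-8, -3, -3) → (24, -6, -6); (4, 5, 5) → (-12, 10, 10)
T3 translate by (2, 3, 6): (24, -6, -6) → (26, -3, 0); (-12, 10, 10) → (-10, 13, 16)
T4 reflect across x = 0: (26, -3, 0) → (-26, -3, 0); (-10, 13, 16) → (10, 13, 16)
T5 translate by (-5, 3, 5): (-26, -3, 0) → (-31, 0, 5); (10, 13, 16) → (5, 16, 21)
T6 shear: x ← x + 1·y: (-31, 0, 5) → (-31, 0, 5); (5, 16, 21) → (21, 16, 21)

image vertices: (-31, 0, 5), (21, 16, 21)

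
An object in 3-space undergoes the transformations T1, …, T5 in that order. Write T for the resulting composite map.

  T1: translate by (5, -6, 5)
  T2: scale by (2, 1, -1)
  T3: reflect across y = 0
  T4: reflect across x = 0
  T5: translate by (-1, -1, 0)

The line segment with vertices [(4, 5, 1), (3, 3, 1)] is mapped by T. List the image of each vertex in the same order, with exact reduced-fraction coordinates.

image vertices: (-19, 0, -6), (-17, 2, -6)

T1 translate by (5, -6, 5): (4, 5, 1) → (9, -1, 6); (3, 3, 1) → (8, -3, 6)
T2 scale by (2, 1, -1): (9, -1, 6) → (18, -1, -6); (8, -3, 6) → (16, -3, -6)
T3 reflect across y = 0: (18, -1, -6) → (18, 1, -6); (16, -3, -6) → (16, 3, -6)
T4 reflect across x = 0: (18, 1, -6) → (-18, 1, -6); (16, 3, -6) → (-16, 3, -6)
T5 translate by (-1, -1, 0): (-18, 1, -6) → (-19, 0, -6); (-16, 3, -6) → (-17, 2, -6)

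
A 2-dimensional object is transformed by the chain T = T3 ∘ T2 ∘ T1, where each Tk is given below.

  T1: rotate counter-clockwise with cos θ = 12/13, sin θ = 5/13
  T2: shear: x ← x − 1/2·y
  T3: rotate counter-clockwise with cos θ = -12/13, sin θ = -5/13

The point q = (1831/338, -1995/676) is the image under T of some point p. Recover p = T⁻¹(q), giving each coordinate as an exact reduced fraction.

p = (1/2, 5)

T1 = [12/13 -5/13 0; 5/13 12/13 0; 0 0 1]
T2·T1 = [19/26 -11/13 0; 5/13 12/13 0; 0 0 1]
T3·…·T1 = [-89/169 192/169 0; -215/338 -89/169 0; 0 0 1]
det M = 1; M⁻¹ = [-89/169 -192/169 0; 215/338 -89/169 0; 0 0 1]
M⁻¹ · (1831/338, -1995/676)ᵀ = (1/2, 5)ᵀ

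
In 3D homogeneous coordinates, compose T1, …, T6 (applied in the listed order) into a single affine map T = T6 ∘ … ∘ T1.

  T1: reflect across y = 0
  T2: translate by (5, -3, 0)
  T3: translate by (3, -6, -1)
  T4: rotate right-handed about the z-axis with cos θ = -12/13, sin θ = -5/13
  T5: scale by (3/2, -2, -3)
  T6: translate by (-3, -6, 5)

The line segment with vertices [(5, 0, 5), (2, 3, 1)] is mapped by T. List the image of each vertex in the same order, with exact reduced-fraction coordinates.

image vertices: (-681/26, -164/13, -7), (-309/13, -266/13, 5)

T1 reflect across y = 0: (5, 0, 5) → (5, 0, 5); (2, 3, 1) → (2, -3, 1)
T2 translate by (5, -3, 0): (5, 0, 5) → (10, -3, 5); (2, -3, 1) → (7, -6, 1)
T3 translate by (3, -6, -1): (10, -3, 5) → (13, -9, 4); (7, -6, 1) → (10, -12, 0)
T4 rotate right-handed about the z-axis with cos θ = -12/13, sin θ = -5/13: (13, -9, 4) → (-201/13, 43/13, 4); (10, -12, 0) → (-180/13, 94/13, 0)
T5 scale by (3/2, -2, -3): (-201/13, 43/13, 4) → (-603/26, -86/13, -12); (-180/13, 94/13, 0) → (-270/13, -188/13, 0)
T6 translate by (-3, -6, 5): (-603/26, -86/13, -12) → (-681/26, -164/13, -7); (-270/13, -188/13, 0) → (-309/13, -266/13, 5)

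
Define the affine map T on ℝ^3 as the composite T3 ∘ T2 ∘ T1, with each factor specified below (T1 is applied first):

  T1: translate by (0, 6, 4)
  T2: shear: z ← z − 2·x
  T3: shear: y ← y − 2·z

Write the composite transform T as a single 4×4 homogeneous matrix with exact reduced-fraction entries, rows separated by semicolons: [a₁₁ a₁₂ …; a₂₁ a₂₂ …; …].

T1 = [1 0 0 0; 0 1 0 6; 0 0 1 4; 0 0 0 1]
T2·T1 = [1 0 0 0; 0 1 0 6; -2 0 1 4; 0 0 0 1]
T3·…·T1 = [1 0 0 0; 4 1 -2 -2; -2 0 1 4; 0 0 0 1]

T = [1 0 0 0; 4 1 -2 -2; -2 0 1 4; 0 0 0 1]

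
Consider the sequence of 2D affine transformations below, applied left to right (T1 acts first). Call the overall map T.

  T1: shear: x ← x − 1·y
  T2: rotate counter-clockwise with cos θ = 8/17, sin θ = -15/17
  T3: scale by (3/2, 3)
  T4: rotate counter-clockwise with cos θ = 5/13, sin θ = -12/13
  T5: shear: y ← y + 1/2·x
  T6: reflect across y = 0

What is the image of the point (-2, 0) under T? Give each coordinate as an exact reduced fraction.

T1 shear: x ← x − 1·y: (-2, 0) → (-2, 0)
T2 rotate counter-clockwise with cos θ = 8/17, sin θ = -15/17: (-2, 0) → (-16/17, 30/17)
T3 scale by (3/2, 3): (-16/17, 30/17) → (-24/17, 90/17)
T4 rotate counter-clockwise with cos θ = 5/13, sin θ = -12/13: (-24/17, 90/17) → (960/221, 738/221)
T5 shear: y ← y + 1/2·x: (960/221, 738/221) → (960/221, 1218/221)
T6 reflect across y = 0: (960/221, 1218/221) → (960/221, -1218/221)

T(p) = (960/221, -1218/221)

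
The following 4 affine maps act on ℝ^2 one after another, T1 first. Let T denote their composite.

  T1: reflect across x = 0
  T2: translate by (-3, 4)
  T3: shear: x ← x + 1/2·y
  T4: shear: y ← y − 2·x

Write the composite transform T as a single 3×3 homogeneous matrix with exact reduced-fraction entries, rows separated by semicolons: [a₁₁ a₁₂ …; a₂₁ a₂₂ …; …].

T = [-1 1/2 -1; 2 0 6; 0 0 1]

T1 = [-1 0 0; 0 1 0; 0 0 1]
T2·T1 = [-1 0 -3; 0 1 4; 0 0 1]
T3·…·T1 = [-1 1/2 -1; 0 1 4; 0 0 1]
T4·…·T1 = [-1 1/2 -1; 2 0 6; 0 0 1]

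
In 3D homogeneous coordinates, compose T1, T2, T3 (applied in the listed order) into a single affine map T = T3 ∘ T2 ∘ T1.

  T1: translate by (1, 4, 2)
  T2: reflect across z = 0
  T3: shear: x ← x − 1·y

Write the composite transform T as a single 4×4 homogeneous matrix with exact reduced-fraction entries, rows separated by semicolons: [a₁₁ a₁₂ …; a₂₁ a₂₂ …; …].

T1 = [1 0 0 1; 0 1 0 4; 0 0 1 2; 0 0 0 1]
T2·T1 = [1 0 0 1; 0 1 0 4; 0 0 -1 -2; 0 0 0 1]
T3·…·T1 = [1 -1 0 -3; 0 1 0 4; 0 0 -1 -2; 0 0 0 1]

T = [1 -1 0 -3; 0 1 0 4; 0 0 -1 -2; 0 0 0 1]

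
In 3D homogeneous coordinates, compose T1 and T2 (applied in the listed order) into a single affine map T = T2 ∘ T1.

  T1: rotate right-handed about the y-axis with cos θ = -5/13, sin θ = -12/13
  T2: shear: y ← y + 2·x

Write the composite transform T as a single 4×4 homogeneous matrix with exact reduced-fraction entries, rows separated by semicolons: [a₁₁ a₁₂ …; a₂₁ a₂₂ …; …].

T = [-5/13 0 -12/13 0; -10/13 1 -24/13 0; 12/13 0 -5/13 0; 0 0 0 1]

T1 = [-5/13 0 -12/13 0; 0 1 0 0; 12/13 0 -5/13 0; 0 0 0 1]
T2·T1 = [-5/13 0 -12/13 0; -10/13 1 -24/13 0; 12/13 0 -5/13 0; 0 0 0 1]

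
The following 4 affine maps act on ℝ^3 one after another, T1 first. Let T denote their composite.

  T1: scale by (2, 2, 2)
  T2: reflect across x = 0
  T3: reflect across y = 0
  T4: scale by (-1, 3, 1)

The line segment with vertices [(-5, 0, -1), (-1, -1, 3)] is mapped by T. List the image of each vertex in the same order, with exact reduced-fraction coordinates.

T1 scale by (2, 2, 2): (-5, 0, -1) → (-10, 0, -2); (-1, -1, 3) → (-2, -2, 6)
T2 reflect across x = 0: (-10, 0, -2) → (10, 0, -2); (-2, -2, 6) → (2, -2, 6)
T3 reflect across y = 0: (10, 0, -2) → (10, 0, -2); (2, -2, 6) → (2, 2, 6)
T4 scale by (-1, 3, 1): (10, 0, -2) → (-10, 0, -2); (2, 2, 6) → (-2, 6, 6)

image vertices: (-10, 0, -2), (-2, 6, 6)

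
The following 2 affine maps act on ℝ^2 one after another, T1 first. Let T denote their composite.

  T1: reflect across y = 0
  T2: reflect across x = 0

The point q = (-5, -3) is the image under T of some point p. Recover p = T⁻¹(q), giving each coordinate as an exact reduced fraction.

T1 = [1 0 0; 0 -1 0; 0 0 1]
T2·T1 = [-1 0 0; 0 -1 0; 0 0 1]
det M = 1; M⁻¹ = [-1 0 0; 0 -1 0; 0 0 1]
M⁻¹ · (-5, -3)ᵀ = (5, 3)ᵀ

p = (5, 3)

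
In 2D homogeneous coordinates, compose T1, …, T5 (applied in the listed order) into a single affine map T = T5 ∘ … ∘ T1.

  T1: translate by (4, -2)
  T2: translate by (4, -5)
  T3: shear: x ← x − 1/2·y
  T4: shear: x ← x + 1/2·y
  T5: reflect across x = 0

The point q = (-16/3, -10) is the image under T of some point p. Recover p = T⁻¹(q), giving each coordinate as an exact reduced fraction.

T1 = [1 0 4; 0 1 -2; 0 0 1]
T2·T1 = [1 0 8; 0 1 -7; 0 0 1]
T3·…·T1 = [1 -1/2 23/2; 0 1 -7; 0 0 1]
T4·…·T1 = [1 0 8; 0 1 -7; 0 0 1]
T5·…·T1 = [-1 0 -8; 0 1 -7; 0 0 1]
det M = -1; M⁻¹ = [-1 0 -8; 0 1 7; 0 0 1]
M⁻¹ · (-16/3, -10)ᵀ = (-8/3, -3)ᵀ

p = (-8/3, -3)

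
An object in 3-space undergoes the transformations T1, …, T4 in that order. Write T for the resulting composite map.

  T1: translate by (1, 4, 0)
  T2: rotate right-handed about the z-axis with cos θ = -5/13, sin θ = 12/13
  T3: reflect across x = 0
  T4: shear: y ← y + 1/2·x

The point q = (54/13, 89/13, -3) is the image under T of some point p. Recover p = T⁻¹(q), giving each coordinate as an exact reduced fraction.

p = (5, -2, -3)

T1 = [1 0 0 1; 0 1 0 4; 0 0 1 0; 0 0 0 1]
T2·T1 = [-5/13 -12/13 0 -53/13; 12/13 -5/13 0 -8/13; 0 0 1 0; 0 0 0 1]
T3·…·T1 = [5/13 12/13 0 53/13; 12/13 -5/13 0 -8/13; 0 0 1 0; 0 0 0 1]
T4·…·T1 = [5/13 12/13 0 53/13; 29/26 1/13 0 37/26; 0 0 1 0; 0 0 0 1]
det M = -1; M⁻¹ = [-1/13 12/13 0 -1; 29/26 -5/13 0 -4; 0 0 1 0; 0 0 0 1]
M⁻¹ · (54/13, 89/13, -3)ᵀ = (5, -2, -3)ᵀ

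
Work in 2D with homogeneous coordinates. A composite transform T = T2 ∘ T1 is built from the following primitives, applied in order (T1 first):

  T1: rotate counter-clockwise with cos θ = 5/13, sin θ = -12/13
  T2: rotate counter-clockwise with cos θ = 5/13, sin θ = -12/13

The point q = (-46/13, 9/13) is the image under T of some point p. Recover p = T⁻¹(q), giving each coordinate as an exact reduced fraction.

T1 = [5/13 12/13 0; -12/13 5/13 0; 0 0 1]
T2·T1 = [-119/169 120/169 0; -120/169 -119/169 0; 0 0 1]
det M = 1; M⁻¹ = [-119/169 -120/169 0; 120/169 -119/169 0; 0 0 1]
M⁻¹ · (-46/13, 9/13)ᵀ = (2, -3)ᵀ

p = (2, -3)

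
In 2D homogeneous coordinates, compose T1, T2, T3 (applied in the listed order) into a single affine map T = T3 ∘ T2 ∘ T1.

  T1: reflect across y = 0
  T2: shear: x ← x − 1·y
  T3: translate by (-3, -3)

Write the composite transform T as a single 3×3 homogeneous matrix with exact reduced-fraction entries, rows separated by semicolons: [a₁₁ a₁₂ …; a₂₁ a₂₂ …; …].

T = [1 1 -3; 0 -1 -3; 0 0 1]

T1 = [1 0 0; 0 -1 0; 0 0 1]
T2·T1 = [1 1 0; 0 -1 0; 0 0 1]
T3·…·T1 = [1 1 -3; 0 -1 -3; 0 0 1]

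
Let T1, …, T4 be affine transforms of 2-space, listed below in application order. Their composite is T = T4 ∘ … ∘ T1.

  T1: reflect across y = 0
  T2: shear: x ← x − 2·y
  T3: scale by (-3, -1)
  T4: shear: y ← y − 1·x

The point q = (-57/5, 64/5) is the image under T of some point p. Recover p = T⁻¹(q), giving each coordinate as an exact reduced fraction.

p = (1, 7/5)

T1 = [1 0 0; 0 -1 0; 0 0 1]
T2·T1 = [1 2 0; 0 -1 0; 0 0 1]
T3·…·T1 = [-3 -6 0; 0 1 0; 0 0 1]
T4·…·T1 = [-3 -6 0; 3 7 0; 0 0 1]
det M = -3; M⁻¹ = [-7/3 -2 0; 1 1 0; 0 0 1]
M⁻¹ · (-57/5, 64/5)ᵀ = (1, 7/5)ᵀ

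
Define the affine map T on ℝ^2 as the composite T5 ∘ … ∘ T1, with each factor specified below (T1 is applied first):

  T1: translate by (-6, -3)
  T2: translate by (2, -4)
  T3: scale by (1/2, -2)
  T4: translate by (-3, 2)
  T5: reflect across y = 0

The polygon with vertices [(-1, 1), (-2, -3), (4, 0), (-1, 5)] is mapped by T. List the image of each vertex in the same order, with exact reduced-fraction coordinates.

T1 translate by (-6, -3): (-1, 1) → (-7, -2); (-2, -3) → (-8, -6); (4, 0) → (-2, -3); (-1, 5) → (-7, 2)
T2 translate by (2, -4): (-7, -2) → (-5, -6); (-8, -6) → (-6, -10); (-2, -3) → (0, -7); (-7, 2) → (-5, -2)
T3 scale by (1/2, -2): (-5, -6) → (-5/2, 12); (-6, -10) → (-3, 20); (0, -7) → (0, 14); (-5, -2) → (-5/2, 4)
T4 translate by (-3, 2): (-5/2, 12) → (-11/2, 14); (-3, 20) → (-6, 22); (0, 14) → (-3, 16); (-5/2, 4) → (-11/2, 6)
T5 reflect across y = 0: (-11/2, 14) → (-11/2, -14); (-6, 22) → (-6, -22); (-3, 16) → (-3, -16); (-11/2, 6) → (-11/2, -6)

image vertices: (-11/2, -14), (-6, -22), (-3, -16), (-11/2, -6)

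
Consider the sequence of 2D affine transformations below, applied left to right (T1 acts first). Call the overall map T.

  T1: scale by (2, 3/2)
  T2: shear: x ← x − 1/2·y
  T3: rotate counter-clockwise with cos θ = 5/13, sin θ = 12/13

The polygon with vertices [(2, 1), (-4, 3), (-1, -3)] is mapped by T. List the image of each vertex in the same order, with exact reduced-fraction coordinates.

T1 scale by (2, 3/2): (2, 1) → (4, 3/2); (-4, 3) → (-8, 9/2); (-1, -3) → (-2, -9/2)
T2 shear: x ← x − 1/2·y: (4, 3/2) → (13/4, 3/2); (-8, 9/2) → (-41/4, 9/2); (-2, -9/2) → (1/4, -9/2)
T3 rotate counter-clockwise with cos θ = 5/13, sin θ = 12/13: (13/4, 3/2) → (-7/52, 93/26); (-41/4, 9/2) → (-421/52, -201/26); (1/4, -9/2) → (17/4, -3/2)

image vertices: (-7/52, 93/26), (-421/52, -201/26), (17/4, -3/2)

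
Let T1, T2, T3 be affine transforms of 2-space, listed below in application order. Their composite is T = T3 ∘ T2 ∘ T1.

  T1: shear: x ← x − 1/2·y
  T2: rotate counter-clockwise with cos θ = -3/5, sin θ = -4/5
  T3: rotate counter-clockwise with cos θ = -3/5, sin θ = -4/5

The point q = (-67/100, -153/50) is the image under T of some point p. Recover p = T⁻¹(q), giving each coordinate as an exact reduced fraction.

T1 = [1 -1/2 0; 0 1 0; 0 0 1]
T2·T1 = [-3/5 11/10 0; -4/5 -1/5 0; 0 0 1]
T3·…·T1 = [-7/25 -41/50 0; 24/25 -19/25 0; 0 0 1]
det M = 1; M⁻¹ = [-19/25 41/50 0; -24/25 -7/25 0; 0 0 1]
M⁻¹ · (-67/100, -153/50)ᵀ = (-2, 3/2)ᵀ

p = (-2, 3/2)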